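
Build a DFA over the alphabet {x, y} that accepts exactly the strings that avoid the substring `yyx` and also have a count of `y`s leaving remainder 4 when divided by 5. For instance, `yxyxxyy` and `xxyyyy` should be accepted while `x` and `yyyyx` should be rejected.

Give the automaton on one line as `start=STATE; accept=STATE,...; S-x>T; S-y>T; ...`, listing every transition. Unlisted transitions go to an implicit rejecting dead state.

start=A; accept=J,Q,S; A-x>A; A-y>B; B-x>C; B-y>D; C-x>C; C-y>E; D-x>F; D-y>G; E-x>H; E-y>G; F-x>F; F-y>I; G-x>I; G-y>J; H-x>H; H-y>K; I-x>I; I-y>L; J-x>L; J-y>M; K-x>N; K-y>J; L-x>L; L-y>O; M-x>O; M-y>P; N-x>N; N-y>Q; O-x>O; O-y>R; P-x>R; P-y>D; Q-x>S; Q-y>M; R-x>R; R-y>F; S-x>S; S-y>T; T-x>A; T-y>P

Run two small machines in parallel and take their product. The first has 4 states tracking partial matches of the forbidden pattern `yyx`; the second has 5 states tracking the count of `y`s modulo 5. A product state is a pair (one from each), accepting exactly when both do.
20 states suffice.
       x  y 
>  A   A  B 
   B   C  D 
   C   C  E 
   D   F  G 
   E   H  G 
   F   F  I 
   G   I  J 
   H   H  K 
   I   I  L 
 * J   L  M 
   K   N  J 
   L   L  O 
   M   O  P 
   N   N  Q 
   O   O  R 
   P   R  D 
 * Q   S  M 
   R   R  F 
 * S   S  T 
   T   A  P 
(> = start, * = accepting)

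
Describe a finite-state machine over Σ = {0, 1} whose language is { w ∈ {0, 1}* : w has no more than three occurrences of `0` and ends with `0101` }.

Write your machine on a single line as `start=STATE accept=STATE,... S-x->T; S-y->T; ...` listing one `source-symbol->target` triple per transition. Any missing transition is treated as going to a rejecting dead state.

Handle the two conditions separately and then intersect. The first has 5 states tracking the count of `0`s, saturating at 4; the second has 5 states tracking how much of the suffix `0101` has currently been matched. A product state is a pair (one from each), accepting exactly when both do. After merging equivalent states the machine shrinks.
An 11-state machine:
          0    1  
>  q0     q1   q0 
   q1     q2   q3 
   q2     q4   q5 
   q3     q6   q7 
   q4     q4   q4 
   q5     q8   q4 
   q6     q4   q9 
   q7     q2   q7 
   q8     q4  q10 
 * q9     q8   q4 
 * q10    q4   q4 
(> = start, * = accepting)

start=q0; accept=q9,q10; q0-0->q1; q0-1->q0; q1-0->q2; q1-1->q3; q2-0->q4; q2-1->q5; q3-0->q6; q3-1->q7; q4-0->q4; q4-1->q4; q5-0->q8; q5-1->q4; q6-0->q4; q6-1->q9; q7-0->q2; q7-1->q7; q8-0->q4; q8-1->q10; q9-0->q8; q9-1->q4; q10-0->q4; q10-1->q4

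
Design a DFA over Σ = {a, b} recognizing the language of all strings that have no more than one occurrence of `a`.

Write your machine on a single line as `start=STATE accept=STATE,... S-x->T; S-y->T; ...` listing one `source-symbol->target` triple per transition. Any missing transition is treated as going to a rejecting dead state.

start=s0; accept=s0,s1; s0-a->s1; s0-b->s0; s1-a->s2; s1-b->s1; s2-a->s2; s2-b->s2

Count `a`s, saturating at 2: state s0 means no `a` yet, s1 means one `a` seen, s2 means more than one. Each `a` increments (capped at s2); other symbols loop. Accept from {s0, s1}.
With 3 states:
        a   b  
>* s0   s1  s0 
 * s1   s2  s1 
   s2   s2  s2 
(> = start, * = accepting)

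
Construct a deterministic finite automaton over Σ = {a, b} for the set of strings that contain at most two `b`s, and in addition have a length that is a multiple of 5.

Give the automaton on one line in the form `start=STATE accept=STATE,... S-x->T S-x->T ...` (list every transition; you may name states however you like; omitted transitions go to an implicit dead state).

start=q0 accept=q0,q14,q15 q0-a->q1 q0-b->q2 q1-a->q3 q1-b->q4 q2-a->q4 q2-b->q5 q3-a->q6 q3-b->q7 q4-a->q7 q4-b->q8 q5-a->q8 q5-b->q9 q6-a->q10 q6-b->q11 q7-a->q11 q7-b->q12 q8-a->q12 q8-b->q13 q9-a->q13 q9-b->q13 q10-a->q0 q10-b->q14 q11-a->q14 q11-b->q15 q12-a->q15 q12-b->q16 q13-a->q16 q13-b->q16 q14-a->q2 q14-b->q17 q15-a->q17 q15-b->q18 q16-a->q18 q16-b->q18 q17-a->q5 q17-b->q19 q18-a->q19 q18-b->q19 q19-a->q9 q19-b->q9

Run two small machines in parallel and take their product. One (4 states) tracks the count of `b`s, saturating at 3; the other (5 states) tracks the input length modulo 5. Each combined state is a pair, one component from each; accept when both components accept.
With 20 states:
          a    b  
>* q0     q1   q2 
   q1     q3   q4 
   q2     q4   q5 
   q3     q6   q7 
   q4     q7   q8 
   q5     q8   q9 
   q6    q10  q11 
   q7    q11  q12 
   q8    q12  q13 
   q9    q13  q13 
   q10    q0  q14 
   q11   q14  q15 
   q12   q15  q16 
   q13   q16  q16 
 * q14    q2  q17 
 * q15   q17  q18 
   q16   q18  q18 
   q17    q5  q19 
   q18   q19  q19 
   q19    q9   q9 
(> = start, * = accepting)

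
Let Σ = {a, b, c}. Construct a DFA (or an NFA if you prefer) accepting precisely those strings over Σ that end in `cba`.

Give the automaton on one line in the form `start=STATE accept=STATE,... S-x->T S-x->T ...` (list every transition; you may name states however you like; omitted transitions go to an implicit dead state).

start=q0 accept=q3 q0-a->q0 q0-b->q0 q0-c->q1 q1-a->q0 q1-b->q2 q1-c->q1 q2-a->q3 q2-b->q0 q2-c->q1 q3-a->q0 q3-b->q0 q3-c->q1

Let each state record the length of the longest suffix of the input read so far that is also a prefix of `cba`. q1 means the last symbol is `c`; q2 means the last 2 symbols are `cb`; q3 means the last 3 symbols are `cba`. Accept only at q3, where the string currently ends in `cba`.
        a   b   c  
>  q0   q0  q0  q1 
   q1   q0  q2  q1 
   q2   q3  q0  q1 
 * q3   q0  q0  q1 
(> = start, * = accepting)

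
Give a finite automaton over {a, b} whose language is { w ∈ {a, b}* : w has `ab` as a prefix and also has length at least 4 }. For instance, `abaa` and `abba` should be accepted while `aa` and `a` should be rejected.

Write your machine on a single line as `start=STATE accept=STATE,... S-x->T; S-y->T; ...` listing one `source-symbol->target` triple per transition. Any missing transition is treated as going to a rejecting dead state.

Build one automaton per condition and run them in lockstep. One (4 states) tracks whether the input so far still matches the prefix `ab`; the other (6 states) tracks the input length, saturating at 5. Each combined state is a pair, one component from each; accept when both components accept. Minimizing collapses redundant product states.
With 6 states:
        a   b  
>  S0   S1  S2 
   S1   S2  S3 
   S2   S2  S2 
   S3   S4  S4 
   S4   S5  S5 
 * S5   S5  S5 
(> = start, * = accepting)

start=S0; accept=S5; S0-a->S1; S0-b->S2; S1-a->S2; S1-b->S3; S2-a->S2; S2-b->S2; S3-a->S4; S3-b->S4; S4-a->S5; S4-b->S5; S5-a->S5; S5-b->S5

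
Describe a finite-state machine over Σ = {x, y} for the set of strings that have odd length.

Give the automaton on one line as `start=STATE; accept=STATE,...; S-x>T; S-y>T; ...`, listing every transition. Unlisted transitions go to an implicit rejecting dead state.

start=s0; accept=s1; s0-x>s1; s0-y>s1; s1-x>s0; s1-y>s0

Only the length mod 2 matters, so use a 2-cycle: from any state, every input symbol moves to the next state, wrapping s1 back to s0. Mark s1 accepting.
A 2-state machine:
        x   y  
>  s0   s1  s1 
 * s1   s0  s0 
(> = start, * = accepting)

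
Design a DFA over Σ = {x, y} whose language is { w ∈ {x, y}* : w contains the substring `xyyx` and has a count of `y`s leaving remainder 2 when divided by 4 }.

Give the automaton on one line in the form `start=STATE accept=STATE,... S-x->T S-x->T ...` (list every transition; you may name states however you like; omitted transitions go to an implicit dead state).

Run two small machines in parallel and take their product. The first has 5 states tracking whether and how much of `xyyx` has been seen; the second has 4 states tracking the count of `y`s modulo 4. A product state is a pair (one from each), accepting exactly when both do.
          x    y  
>  q0     q1   q2 
   q1     q1   q3 
   q2     q4   q5 
   q3     q4   q6 
   q4     q4   q7 
   q5     q8   q9 
   q6    q10   q9 
   q7     q8  q11 
   q8     q8  q12 
   q9    q13   q0 
 * q10   q10  q14 
   q11   q14   q0 
   q12   q13  q15 
   q13   q13  q16 
   q14   q14  q17 
   q15   q17   q2 
   q16    q1  q18 
   q17   q17  q19 
   q18   q19   q5 
   q19   q19  q10 
(> = start, * = accepting)

start=q0 accept=q10 q0-x->q1 q0-y->q2 q1-x->q1 q1-y->q3 q2-x->q4 q2-y->q5 q3-x->q4 q3-y->q6 q4-x->q4 q4-y->q7 q5-x->q8 q5-y->q9 q6-x->q10 q6-y->q9 q7-x->q8 q7-y->q11 q8-x->q8 q8-y->q12 q9-x->q13 q9-y->q0 q10-x->q10 q10-y->q14 q11-x->q14 q11-y->q0 q12-x->q13 q12-y->q15 q13-x->q13 q13-y->q16 q14-x->q14 q14-y->q17 q15-x->q17 q15-y->q2 q16-x->q1 q16-y->q18 q17-x->q17 q17-y->q19 q18-x->q19 q18-y->q5 q19-x->q19 q19-y->q10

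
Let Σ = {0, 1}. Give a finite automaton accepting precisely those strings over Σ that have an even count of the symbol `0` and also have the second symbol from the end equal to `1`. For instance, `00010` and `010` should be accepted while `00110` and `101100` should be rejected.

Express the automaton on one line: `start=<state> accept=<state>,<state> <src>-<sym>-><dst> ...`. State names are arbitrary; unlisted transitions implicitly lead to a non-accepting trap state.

start=s0 accept=s4,s5 s0-0->s1 s0-1->s2 s1-0->s0 s1-1->s3 s2-0->s1 s2-1->s4 s3-0->s5 s3-1->s3 s4-0->s1 s4-1->s4 s5-0->s1 s5-1->s2

Build one automaton per condition and run them in lockstep. One (2 states) tracks the count of `0`s modulo 2; the other (7 states) tracks the last 2 symbols read. Each combined state is a pair, one component from each; accept when both components accept. Equivalent product states are then merged.
        0   1  
>  s0   s1  s2 
   s1   s0  s3 
   s2   s1  s4 
   s3   s5  s3 
 * s4   s1  s4 
 * s5   s1  s2 
(> = start, * = accepting)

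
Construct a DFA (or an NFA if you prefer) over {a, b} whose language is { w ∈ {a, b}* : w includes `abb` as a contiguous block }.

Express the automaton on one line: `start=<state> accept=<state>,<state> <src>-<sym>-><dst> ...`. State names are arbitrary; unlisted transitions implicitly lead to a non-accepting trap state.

start=q0 accept=q3 q0-a->q1 q0-b->q0 q1-a->q1 q1-b->q2 q2-a->q1 q2-b->q3 q3-a->q3 q3-b->q3

Track how much of `abb` has been matched so far: state q0 is no progress, q3 is the absorbing accept state reached once `abb` has occurred. Intermediate states record partial matches; on a mismatch, fall back to the longest reusable overlap.
4 states suffice.
        a   b  
>  q0   q1  q0 
   q1   q1  q2 
   q2   q1  q3 
 * q3   q3  q3 
(> = start, * = accepting)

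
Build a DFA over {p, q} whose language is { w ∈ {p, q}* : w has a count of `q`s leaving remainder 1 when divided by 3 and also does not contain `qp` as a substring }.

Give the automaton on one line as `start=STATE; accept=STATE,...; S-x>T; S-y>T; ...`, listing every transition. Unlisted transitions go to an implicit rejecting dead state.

start=A; accept=B; A-p>A; A-q>B; B-p>C; B-q>D; C-p>C; C-q>C; D-p>C; D-q>E; E-p>C; E-q>B

Run two small machines in parallel and take their product. The first has 3 states tracking the count of `q`s modulo 3; the second has 3 states tracking partial matches of the forbidden pattern `qp`. A product state is a pair (one from each), accepting exactly when both do. Minimizing collapses redundant product states.
A 5-state machine:
       p  q 
>  A   A  B 
 * B   C  D 
   C   C  C 
   D   C  E 
   E   C  B 
(> = start, * = accepting)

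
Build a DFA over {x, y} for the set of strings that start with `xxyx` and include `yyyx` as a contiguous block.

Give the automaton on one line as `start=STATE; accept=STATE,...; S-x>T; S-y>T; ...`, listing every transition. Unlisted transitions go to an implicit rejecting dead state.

start=s0; accept=s9; s0-x>s1; s0-y>s2; s1-x>s3; s1-y>s2; s2-x>s2; s2-y>s2; s3-x>s2; s3-y>s4; s4-x>s5; s4-y>s2; s5-x>s5; s5-y>s6; s6-x>s5; s6-y>s7; s7-x>s5; s7-y>s8; s8-x>s9; s8-y>s8; s9-x>s9; s9-y>s9

Handle the two conditions separately and then intersect. One (6 states) tracks whether the input so far still matches the prefix `xxyx`; the other (5 states) tracks whether and how much of `yyyx` has been seen. Each combined state is a pair, one component from each; accept when both components accept. Equivalent product states are then merged.
10 states suffice.
        x   y  
>  s0   s1  s2 
   s1   s3  s2 
   s2   s2  s2 
   s3   s2  s4 
   s4   s5  s2 
   s5   s5  s6 
   s6   s5  s7 
   s7   s5  s8 
   s8   s9  s8 
 * s9   s9  s9 
(> = start, * = accepting)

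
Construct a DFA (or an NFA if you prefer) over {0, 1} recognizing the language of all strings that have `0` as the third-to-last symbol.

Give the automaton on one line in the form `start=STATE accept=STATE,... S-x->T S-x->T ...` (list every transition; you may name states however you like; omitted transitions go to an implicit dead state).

Because acceptance depends on a position counted from the end, the machine has to buffer the most recent 3 symbols. Make each state the string of the last up-to-3 symbols read; on input `x` shift the window left and append `x`. Accept when the buffered window has length 3 and begins with `0`.
With 15 states:
          0    1  
>  S0     S1   S2 
   S1     S3   S4 
   S2     S5   S6 
   S3     S7   S8 
   S4     S9  S10 
   S5    S11  S12 
   S6    S13  S14 
 * S7     S7   S8 
 * S8     S9  S10 
 * S9    S11  S12 
 * S10   S13  S14 
   S11    S7   S8 
   S12    S9  S10 
   S13   S11  S12 
   S14   S13  S14 
(> = start, * = accepting)

start=S0 accept=S7,S8,S9,S10 S0-0->S1 S0-1->S2 S1-0->S3 S1-1->S4 S2-0->S5 S2-1->S6 S3-0->S7 S3-1->S8 S4-0->S9 S4-1->S10 S5-0->S11 S5-1->S12 S6-0->S13 S6-1->S14 S7-0->S7 S7-1->S8 S8-0->S9 S8-1->S10 S9-0->S11 S9-1->S12 S10-0->S13 S10-1->S14 S11-0->S7 S11-1->S8 S12-0->S9 S12-1->S10 S13-0->S11 S13-1->S12 S14-0->S13 S14-1->S14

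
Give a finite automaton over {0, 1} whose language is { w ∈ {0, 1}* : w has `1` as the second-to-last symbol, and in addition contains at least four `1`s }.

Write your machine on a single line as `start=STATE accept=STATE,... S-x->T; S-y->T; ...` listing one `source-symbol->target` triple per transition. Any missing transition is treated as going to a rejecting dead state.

start=q0; accept=q5,q7; q0-0->q0; q0-1->q1; q1-0->q1; q1-1->q2; q2-0->q2; q2-1->q3; q3-0->q4; q3-1->q5; q4-0->q4; q4-1->q6; q5-0->q7; q5-1->q5; q6-0->q7; q6-1->q5; q7-0->q4; q7-1->q6

Handle the two conditions separately and then intersect. One (7 states) tracks the last 2 symbols read; the other (6 states) tracks the count of `1`s, saturating at 5. Each combined state is a pair, one component from each; accept when both components accept. Minimizing collapses redundant product states.
An 8-state machine:
        0   1  
>  q0   q0  q1 
   q1   q1  q2 
   q2   q2  q3 
   q3   q4  q5 
   q4   q4  q6 
 * q5   q7  q5 
   q6   q7  q5 
 * q7   q4  q6 
(> = start, * = accepting)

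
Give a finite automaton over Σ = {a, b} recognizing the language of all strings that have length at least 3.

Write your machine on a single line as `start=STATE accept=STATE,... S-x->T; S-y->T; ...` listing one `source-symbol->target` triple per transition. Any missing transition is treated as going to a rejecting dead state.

start=S0; accept=S3,S4; S0-a->S1; S0-b->S1; S1-a->S2; S1-b->S2; S2-a->S3; S2-b->S3; S3-a->S4; S3-b->S4; S4-a->S4; S4-b->S4

Count input length up to 4: every symbol moves from S0 toward S4, which means 'more than 3' and absorbs. Accept from {S3, S4}.
A 5-state machine:
        a   b  
>  S0   S1  S1 
   S1   S2  S2 
   S2   S3  S3 
 * S3   S4  S4 
 * S4   S4  S4 
(> = start, * = accepting)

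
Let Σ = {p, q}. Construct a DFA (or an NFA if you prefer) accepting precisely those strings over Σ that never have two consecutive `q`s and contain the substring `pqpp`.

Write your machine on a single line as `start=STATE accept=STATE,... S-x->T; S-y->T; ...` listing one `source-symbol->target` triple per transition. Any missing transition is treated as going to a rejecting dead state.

Build one automaton per condition and run them in lockstep. The first has 3 states tracking partial matches of the forbidden pattern `qq`; the second has 5 states tracking whether and how much of `pqpp` has been seen. A product state is a pair (one from each), accepting exactly when both do. Minimizing collapses redundant product states.
        p   q  
>  s0   s1  s2 
   s1   s1  s3 
   s2   s1  s4 
   s3   s5  s4 
   s4   s4  s4 
   s5   s6  s3 
 * s6   s6  s7 
 * s7   s6  s4 
(> = start, * = accepting)

start=s0; accept=s6,s7; s0-p->s1; s0-q->s2; s1-p->s1; s1-q->s3; s2-p->s1; s2-q->s4; s3-p->s5; s3-q->s4; s4-p->s4; s4-q->s4; s5-p->s6; s5-q->s3; s6-p->s6; s6-q->s7; s7-p->s6; s7-q->s4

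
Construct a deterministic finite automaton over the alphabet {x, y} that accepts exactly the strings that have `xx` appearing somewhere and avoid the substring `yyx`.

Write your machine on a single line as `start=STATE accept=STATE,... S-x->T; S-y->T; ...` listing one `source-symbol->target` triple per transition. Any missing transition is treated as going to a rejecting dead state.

Build one automaton per condition and run them in lockstep. One (3 states) tracks whether and how much of `xx` has been seen; the other (4 states) tracks partial matches of the forbidden pattern `yyx`. Each combined state is a pair, one component from each; accept when both components accept. After merging equivalent states the machine shrinks.
A 7-state machine:
        x   y  
>  q0   q1  q2 
   q1   q3  q2 
   q2   q1  q4 
 * q3   q3  q5 
   q4   q4  q4 
 * q5   q3  q6 
 * q6   q4  q6 
(> = start, * = accepting)

start=q0; accept=q3,q5,q6; q0-x->q1; q0-y->q2; q1-x->q3; q1-y->q2; q2-x->q1; q2-y->q4; q3-x->q3; q3-y->q5; q4-x->q4; q4-y->q4; q5-x->q3; q5-y->q6; q6-x->q4; q6-y->q6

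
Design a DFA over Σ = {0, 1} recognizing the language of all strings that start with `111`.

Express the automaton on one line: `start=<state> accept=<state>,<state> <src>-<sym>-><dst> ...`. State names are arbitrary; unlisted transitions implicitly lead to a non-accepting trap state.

Check the first 3 symbols one by one: q0 through q2 record how many have matched `111` so far; any wrong symbol goes to the dead state q4. After all 3 match we enter the accepting sink q3.
A 5-state machine:
        0   1  
>  q0   q4  q1 
   q1   q4  q2 
   q2   q4  q3 
 * q3   q3  q3 
   q4   q4  q4 
(> = start, * = accepting)

start=q0 accept=q3 q0-0->q4 q0-1->q1 q1-0->q4 q1-1->q2 q2-0->q4 q2-1->q3 q3-0->q3 q3-1->q3 q4-0->q4 q4-1->q4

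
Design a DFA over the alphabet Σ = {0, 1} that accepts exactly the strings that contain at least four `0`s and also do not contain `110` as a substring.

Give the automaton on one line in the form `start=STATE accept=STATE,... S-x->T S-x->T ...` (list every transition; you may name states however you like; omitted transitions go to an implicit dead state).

start=S0 accept=S8,S10,S11 S0-0->S1 S0-1->S2 S1-0->S3 S1-1->S4 S2-0->S1 S2-1->S5 S3-0->S6 S3-1->S7 S4-0->S3 S4-1->S5 S5-0->S5 S5-1->S5 S6-0->S8 S6-1->S9 S7-0->S6 S7-1->S5 S8-0->S8 S8-1->S10 S9-0->S8 S9-1->S5 S10-0->S8 S10-1->S11 S11-0->S5 S11-1->S11

Handle the two conditions separately and then intersect. The first has 6 states tracking the count of `0`s, saturating at 5; the second has 4 states tracking partial matches of the forbidden pattern `110`. A product state is a pair (one from each), accepting exactly when both do. Equivalent product states are then merged.
12 states suffice.
          0    1  
>  S0     S1   S2 
   S1     S3   S4 
   S2     S1   S5 
   S3     S6   S7 
   S4     S3   S5 
   S5     S5   S5 
   S6     S8   S9 
   S7     S6   S5 
 * S8     S8  S10 
   S9     S8   S5 
 * S10    S8  S11 
 * S11    S5  S11 
(> = start, * = accepting)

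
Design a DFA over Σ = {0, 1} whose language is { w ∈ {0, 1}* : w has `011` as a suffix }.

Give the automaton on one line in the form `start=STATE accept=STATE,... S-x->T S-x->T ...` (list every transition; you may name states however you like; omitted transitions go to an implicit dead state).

start=S0 accept=S3 S0-0->S1 S0-1->S0 S1-0->S1 S1-1->S2 S2-0->S1 S2-1->S3 S3-0->S1 S3-1->S0

Remember how much of `011` the current input suffix matches. State S0 means no match yet; S1 means the last symbol is `0`; S2 means the last 2 symbols are `01`; S3 means the last 3 symbols are `011`. Only S3 accepts. On a mismatch, fall back to the longest proper suffix that is still a prefix of `011`.
With 4 states:
        0   1  
>  S0   S1  S0 
   S1   S1  S2 
   S2   S1  S3 
 * S3   S1  S0 
(> = start, * = accepting)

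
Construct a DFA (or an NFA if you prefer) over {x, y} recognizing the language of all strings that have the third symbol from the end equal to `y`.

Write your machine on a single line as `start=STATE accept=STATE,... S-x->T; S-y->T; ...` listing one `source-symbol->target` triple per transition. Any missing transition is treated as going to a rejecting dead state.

start=q0; accept=q11,q12,q13,q14; q0-x->q1; q0-y->q2; q1-x->q3; q1-y->q4; q2-x->q5; q2-y->q6; q3-x->q7; q3-y->q8; q4-x->q9; q4-y->q10; q5-x->q11; q5-y->q12; q6-x->q13; q6-y->q14; q7-x->q7; q7-y->q8; q8-x->q9; q8-y->q10; q9-x->q11; q9-y->q12; q10-x->q13; q10-y->q14; q11-x->q7; q11-y->q8; q12-x->q9; q12-y->q10; q13-x->q11; q13-y->q12; q14-x->q13; q14-y->q14

A DFA must remember the last 3 symbols (since which symbol is third-to-last isn't known until the input ends). Use one state per possible window of the last ≤3 symbols; accept from those whose window starts with `y`.
15 states suffice.
          x    y  
>  q0     q1   q2 
   q1     q3   q4 
   q2     q5   q6 
   q3     q7   q8 
   q4     q9  q10 
   q5    q11  q12 
   q6    q13  q14 
   q7     q7   q8 
   q8     q9  q10 
   q9    q11  q12 
   q10   q13  q14 
 * q11    q7   q8 
 * q12    q9  q10 
 * q13   q11  q12 
 * q14   q13  q14 
(> = start, * = accepting)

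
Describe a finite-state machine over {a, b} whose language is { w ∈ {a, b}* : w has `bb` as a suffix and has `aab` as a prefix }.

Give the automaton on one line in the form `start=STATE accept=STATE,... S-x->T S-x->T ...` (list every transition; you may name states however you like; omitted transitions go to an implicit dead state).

Build one automaton per condition and run them in lockstep. The first has 3 states tracking how much of the suffix `bb` has currently been matched; the second has 5 states tracking whether the input so far still matches the prefix `aab`. A product state is a pair (one from each), accepting exactly when both do.
A 9-state machine:
        a   b  
>  s0   s1  s2 
   s1   s3  s2 
   s2   s4  s5 
   s3   s4  s6 
   s4   s4  s2 
   s5   s4  s5 
   s6   s7  s8 
   s7   s7  s6 
 * s8   s7  s8 
(> = start, * = accepting)

start=s0 accept=s8 s0-a->s1 s0-b->s2 s1-a->s3 s1-b->s2 s2-a->s4 s2-b->s5 s3-a->s4 s3-b->s6 s4-a->s4 s4-b->s2 s5-a->s4 s5-b->s5 s6-a->s7 s6-b->s8 s7-a->s7 s7-b->s6 s8-a->s7 s8-b->s8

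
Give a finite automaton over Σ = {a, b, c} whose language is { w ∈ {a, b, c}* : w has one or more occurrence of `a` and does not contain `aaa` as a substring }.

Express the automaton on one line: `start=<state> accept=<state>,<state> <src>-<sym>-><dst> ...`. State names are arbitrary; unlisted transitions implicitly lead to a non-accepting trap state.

start=S0 accept=S1,S2,S3 S0-a->S1 S0-b->S0 S0-c->S0 S1-a->S2 S1-b->S3 S1-c->S3 S2-a->S4 S2-b->S3 S2-c->S3 S3-a->S1 S3-b->S3 S3-c->S3 S4-a->S4 S4-b->S4 S4-c->S4

Run two small machines in parallel and take their product. One (3 states) tracks the count of `a`s, saturating at 2; the other (4 states) tracks partial matches of the forbidden pattern `aaa`. Each combined state is a pair, one component from each; accept when both components accept. After merging equivalent states the machine shrinks.
A 5-state machine:
        a   b   c  
>  S0   S1  S0  S0 
 * S1   S2  S3  S3 
 * S2   S4  S3  S3 
 * S3   S1  S3  S3 
   S4   S4  S4  S4 
(> = start, * = accepting)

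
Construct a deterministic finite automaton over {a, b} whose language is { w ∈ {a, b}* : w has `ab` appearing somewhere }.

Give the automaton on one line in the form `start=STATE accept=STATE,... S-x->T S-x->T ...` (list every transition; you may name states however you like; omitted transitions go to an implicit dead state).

Track how much of `ab` has been matched so far: state q0 is no progress, q2 is the absorbing accept state reached once `ab` has occurred. Intermediate states record partial matches; on a mismatch, fall back to the longest reusable overlap.
With 3 states:
        a   b  
>  q0   q1  q0 
   q1   q1  q2 
 * q2   q2  q2 
(> = start, * = accepting)

start=q0 accept=q2 q0-a->q1 q0-b->q0 q1-a->q1 q1-b->q2 q2-a->q2 q2-b->q2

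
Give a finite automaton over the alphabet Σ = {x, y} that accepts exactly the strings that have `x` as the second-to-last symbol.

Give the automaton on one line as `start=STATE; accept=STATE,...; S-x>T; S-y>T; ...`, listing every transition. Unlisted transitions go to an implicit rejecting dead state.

start=S0; accept=S3,S4; S0-x>S1; S0-y>S2; S1-x>S3; S1-y>S4; S2-x>S5; S2-y>S6; S3-x>S3; S3-y>S4; S4-x>S5; S4-y>S6; S5-x>S3; S5-y>S4; S6-x>S5; S6-y>S6

Because acceptance depends on a position counted from the end, the machine has to buffer the most recent 2 symbols. Make each state the string of the last up-to-2 symbols read; on input `x` shift the window left and append `x`. Accept when the buffered window has length 2 and begins with `x`.
A 7-state machine:
        x   y  
>  S0   S1  S2 
   S1   S3  S4 
   S2   S5  S6 
 * S3   S3  S4 
 * S4   S5  S6 
   S5   S3  S4 
   S6   S5  S6 
(> = start, * = accepting)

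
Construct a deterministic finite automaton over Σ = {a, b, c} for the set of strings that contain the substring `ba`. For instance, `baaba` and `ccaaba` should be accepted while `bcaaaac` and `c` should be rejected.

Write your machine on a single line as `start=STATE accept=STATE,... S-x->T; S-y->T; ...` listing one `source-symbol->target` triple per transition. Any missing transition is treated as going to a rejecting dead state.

Track how much of `ba` has been matched so far: state s0 is no progress, s2 is the absorbing accept state reached once `ba` has occurred. Intermediate states record partial matches; on a mismatch, fall back to the longest reusable overlap.
With 3 states:
        a   b   c  
>  s0   s0  s1  s0 
   s1   s2  s1  s0 
 * s2   s2  s2  s2 
(> = start, * = accepting)

start=s0; accept=s2; s0-a->s0; s0-b->s1; s0-c->s0; s1-a->s2; s1-b->s1; s1-c->s0; s2-a->s2; s2-b->s2; s2-c->s2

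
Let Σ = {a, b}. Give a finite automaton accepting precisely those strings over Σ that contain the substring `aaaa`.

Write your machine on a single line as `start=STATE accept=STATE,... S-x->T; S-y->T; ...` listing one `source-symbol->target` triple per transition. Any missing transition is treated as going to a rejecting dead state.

States q0..q3 record the length of the longest prefix of `aaaa` that matches the current input suffix. Reaching q4 means `aaaa` has been seen, and we stay there forever. Accept from q4.
A 5-state machine:
        a   b  
>  q0   q1  q0 
   q1   q2  q0 
   q2   q3  q0 
   q3   q4  q0 
 * q4   q4  q4 
(> = start, * = accepting)

start=q0; accept=q4; q0-a->q1; q0-b->q0; q1-a->q2; q1-b->q0; q2-a->q3; q2-b->q0; q3-a->q4; q3-b->q0; q4-a->q4; q4-b->q4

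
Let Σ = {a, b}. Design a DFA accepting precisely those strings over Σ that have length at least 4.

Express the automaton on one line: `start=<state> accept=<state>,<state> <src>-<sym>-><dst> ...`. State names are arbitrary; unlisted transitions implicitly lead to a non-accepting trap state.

start=s0 accept=s4,s5 s0-a->s1 s0-b->s1 s1-a->s2 s1-b->s2 s2-a->s3 s2-b->s3 s3-a->s4 s3-b->s4 s4-a->s5 s4-b->s5 s5-a->s5 s5-b->s5

Count input length up to 5: every symbol moves from s0 toward s5, which means 'more than 4' and absorbs. Accept from {s4, s5}.
With 6 states:
        a   b  
>  s0   s1  s1 
   s1   s2  s2 
   s2   s3  s3 
   s3   s4  s4 
 * s4   s5  s5 
 * s5   s5  s5 
(> = start, * = accepting)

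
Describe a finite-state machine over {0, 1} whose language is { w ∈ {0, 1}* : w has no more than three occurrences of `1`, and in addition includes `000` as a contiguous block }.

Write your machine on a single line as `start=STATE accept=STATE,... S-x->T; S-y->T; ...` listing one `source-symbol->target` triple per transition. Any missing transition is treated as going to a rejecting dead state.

start=q0; accept=q6,q10,q14,q17; q0-0->q1; q0-1->q2; q1-0->q3; q1-1->q2; q2-0->q4; q2-1->q5; q3-0->q6; q3-1->q2; q4-0->q7; q4-1->q5; q5-0->q8; q5-1->q9; q6-0->q6; q6-1->q10; q7-0->q10; q7-1->q5; q8-0->q11; q8-1->q9; q9-0->q12; q9-1->q13; q10-0->q10; q10-1->q14; q11-0->q14; q11-1->q9; q12-0->q15; q12-1->q13; q13-0->q16; q13-1->q13; q14-0->q14; q14-1->q17; q15-0->q17; q15-1->q13; q16-0->q18; q16-1->q13; q17-0->q17; q17-1->q19; q18-0->q19; q18-1->q13; q19-0->q19; q19-1->q19

Build one automaton per condition and run them in lockstep. One (5 states) tracks the count of `1`s, saturating at 4; the other (4 states) tracks whether and how much of `000` has been seen. Each combined state is a pair, one component from each; accept when both components accept.
20 states suffice.
          0    1  
>  q0     q1   q2 
   q1     q3   q2 
   q2     q4   q5 
   q3     q6   q2 
   q4     q7   q5 
   q5     q8   q9 
 * q6     q6  q10 
   q7    q10   q5 
   q8    q11   q9 
   q9    q12  q13 
 * q10   q10  q14 
   q11   q14   q9 
   q12   q15  q13 
   q13   q16  q13 
 * q14   q14  q17 
   q15   q17  q13 
   q16   q18  q13 
 * q17   q17  q19 
   q18   q19  q13 
   q19   q19  q19 
(> = start, * = accepting)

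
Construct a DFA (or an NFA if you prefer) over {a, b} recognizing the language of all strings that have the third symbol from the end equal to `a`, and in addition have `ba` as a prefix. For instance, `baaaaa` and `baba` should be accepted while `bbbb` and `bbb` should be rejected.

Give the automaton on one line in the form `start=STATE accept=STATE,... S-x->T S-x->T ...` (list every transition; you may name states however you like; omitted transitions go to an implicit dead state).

start=q0 accept=q6,q7,q8,q9 q0-a->q1 q0-b->q2 q1-a->q1 q1-b->q1 q2-a->q3 q2-b->q1 q3-a->q4 q3-b->q5 q4-a->q6 q4-b->q7 q5-a->q8 q5-b->q9 q6-a->q6 q6-b->q7 q7-a->q8 q7-b->q9 q8-a->q4 q8-b->q5 q9-a->q3 q9-b->q10 q10-a->q3 q10-b->q10

Run two small machines in parallel and take their product. The first has 15 states tracking the last 3 symbols read; the second has 4 states tracking whether the input so far still matches the prefix `ba`. A product state is a pair (one from each), accepting exactly when both do. Equivalent product states are then merged.
11 states suffice.
          a    b  
>  q0     q1   q2 
   q1     q1   q1 
   q2     q3   q1 
   q3     q4   q5 
   q4     q6   q7 
   q5     q8   q9 
 * q6     q6   q7 
 * q7     q8   q9 
 * q8     q4   q5 
 * q9     q3  q10 
   q10    q3  q10 
(> = start, * = accepting)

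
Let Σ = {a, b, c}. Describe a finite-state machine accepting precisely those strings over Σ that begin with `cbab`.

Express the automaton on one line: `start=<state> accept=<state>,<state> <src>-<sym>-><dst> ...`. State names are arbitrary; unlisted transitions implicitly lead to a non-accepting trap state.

Check the first 4 symbols one by one: s0 through s3 record how many have matched `cbab` so far; any wrong symbol goes to the dead state s5. After all 4 match we enter the accepting sink s4.
With 6 states:
        a   b   c  
>  s0   s5  s5  s1 
   s1   s5  s2  s5 
   s2   s3  s5  s5 
   s3   s5  s4  s5 
 * s4   s4  s4  s4 
   s5   s5  s5  s5 
(> = start, * = accepting)

start=s0 accept=s4 s0-a->s5 s0-b->s5 s0-c->s1 s1-a->s5 s1-b->s2 s1-c->s5 s2-a->s3 s2-b->s5 s2-c->s5 s3-a->s5 s3-b->s4 s3-c->s5 s4-a->s4 s4-b->s4 s4-c->s4 s5-a->s5 s5-b->s5 s5-c->s5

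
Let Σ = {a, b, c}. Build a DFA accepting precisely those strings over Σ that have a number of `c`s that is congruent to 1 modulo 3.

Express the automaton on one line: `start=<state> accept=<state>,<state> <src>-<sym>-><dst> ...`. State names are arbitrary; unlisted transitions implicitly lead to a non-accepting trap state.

start=s0 accept=s1 s0-a->s0 s0-b->s0 s0-c->s1 s1-a->s1 s1-b->s1 s1-c->s2 s2-a->s2 s2-b->s2 s2-c->s0

The only thing that matters is how many `c`s have appeared, reduced mod 3. Use one state per residue: s0 for 0, …, s2 for 2. Reading `c` moves to the next residue; anything else stays put. s1 is accepting.
        a   b   c  
>  s0   s0  s0  s1 
 * s1   s1  s1  s2 
   s2   s2  s2  s0 
(> = start, * = accepting)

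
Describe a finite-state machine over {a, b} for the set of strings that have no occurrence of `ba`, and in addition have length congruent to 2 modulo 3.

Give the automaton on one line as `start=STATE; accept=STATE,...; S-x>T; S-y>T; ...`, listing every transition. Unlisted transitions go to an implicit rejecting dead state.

Build one automaton per condition and run them in lockstep. One (3 states) tracks partial matches of the forbidden pattern `ba`; the other (3 states) tracks the input length modulo 3. Each combined state is a pair, one component from each; accept when both components accept.
9 states suffice.
        a   b  
>  S0   S1  S2 
   S1   S3  S4 
   S2   S5  S4 
 * S3   S0  S6 
 * S4   S7  S6 
   S5   S7  S7 
   S6   S8  S2 
   S7   S8  S8 
   S8   S5  S5 
(> = start, * = accepting)

start=S0; accept=S3,S4; S0-a>S1; S0-b>S2; S1-a>S3; S1-b>S4; S2-a>S5; S2-b>S4; S3-a>S0; S3-b>S6; S4-a>S7; S4-b>S6; S5-a>S7; S5-b>S7; S6-a>S8; S6-b>S2; S7-a>S8; S7-b>S8; S8-a>S5; S8-b>S5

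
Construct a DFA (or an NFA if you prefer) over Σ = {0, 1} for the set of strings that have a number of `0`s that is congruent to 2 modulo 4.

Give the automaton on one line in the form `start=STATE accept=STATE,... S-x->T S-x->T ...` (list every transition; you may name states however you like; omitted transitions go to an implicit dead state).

start=s0 accept=s2 s0-0->s1 s0-1->s0 s1-0->s2 s1-1->s1 s2-0->s3 s2-1->s2 s3-0->s0 s3-1->s3

The only thing that matters is how many `0`s have appeared, reduced mod 4. Use one state per residue: s0 for 0, …, s3 for 3. Reading `0` moves to the next residue; anything else stays put. s2 is accepting.
A 4-state machine:
        0   1  
>  s0   s1  s0 
   s1   s2  s1 
 * s2   s3  s2 
   s3   s0  s3 
(> = start, * = accepting)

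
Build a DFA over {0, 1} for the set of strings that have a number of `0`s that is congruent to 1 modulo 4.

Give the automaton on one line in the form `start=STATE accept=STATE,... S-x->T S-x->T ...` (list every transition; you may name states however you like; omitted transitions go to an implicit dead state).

start=q0 accept=q1 q0-0->q1 q0-1->q0 q1-0->q2 q1-1->q1 q2-0->q3 q2-1->q2 q3-0->q0 q3-1->q3

Keep the running count of `0`s modulo 4: each `0` advances along the cycle q0 → q1 → q2 → q3 → q0 while other symbols loop. Accept at q1.
With 4 states:
        0   1  
>  q0   q1  q0 
 * q1   q2  q1 
   q2   q3  q2 
   q3   q0  q3 
(> = start, * = accepting)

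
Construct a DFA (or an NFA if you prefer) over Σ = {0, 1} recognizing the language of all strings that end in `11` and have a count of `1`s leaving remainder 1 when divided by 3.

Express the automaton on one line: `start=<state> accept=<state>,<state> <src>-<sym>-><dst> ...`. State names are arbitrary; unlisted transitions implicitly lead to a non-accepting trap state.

Handle the two conditions separately and then intersect. One (3 states) tracks how much of the suffix `11` has currently been matched; the other (3 states) tracks the count of `1`s modulo 3. Each combined state is a pair, one component from each; accept when both components accept.
9 states suffice.
        0   1  
>  s0   s0  s1 
   s1   s2  s3 
   s2   s2  s4 
   s3   s5  s6 
   s4   s5  s6 
   s5   s5  s7 
   s6   s0  s8 
   s7   s0  s8 
 * s8   s2  s3 
(> = start, * = accepting)

start=s0 accept=s8 s0-0->s0 s0-1->s1 s1-0->s2 s1-1->s3 s2-0->s2 s2-1->s4 s3-0->s5 s3-1->s6 s4-0->s5 s4-1->s6 s5-0->s5 s5-1->s7 s6-0->s0 s6-1->s8 s7-0->s0 s7-1->s8 s8-0->s2 s8-1->s3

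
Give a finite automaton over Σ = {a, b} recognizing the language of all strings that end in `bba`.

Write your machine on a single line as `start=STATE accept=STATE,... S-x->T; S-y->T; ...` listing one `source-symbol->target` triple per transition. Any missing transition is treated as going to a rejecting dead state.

Let each state record the length of the longest suffix of the input read so far that is also a prefix of `bba`. q1 means the last symbol is `b`; q2 means the last 2 symbols are `bb`; q3 means the last 3 symbols are `bba`. Accept only at q3, where the string currently ends in `bba`.
With 4 states:
        a   b  
>  q0   q0  q1 
   q1   q0  q2 
   q2   q3  q2 
 * q3   q0  q1 
(> = start, * = accepting)

start=q0; accept=q3; q0-a->q0; q0-b->q1; q1-a->q0; q1-b->q2; q2-a->q3; q2-b->q2; q3-a->q0; q3-b->q1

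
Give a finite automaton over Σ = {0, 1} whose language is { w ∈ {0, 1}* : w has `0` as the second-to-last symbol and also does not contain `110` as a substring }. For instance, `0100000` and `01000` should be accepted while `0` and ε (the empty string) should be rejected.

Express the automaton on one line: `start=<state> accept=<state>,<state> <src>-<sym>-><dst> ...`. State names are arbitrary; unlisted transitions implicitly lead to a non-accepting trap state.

Build one automaton per condition and run them in lockstep. One (7 states) tracks the last 2 symbols read; the other (4 states) tracks partial matches of the forbidden pattern `110`. Each combined state is a pair, one component from each; accept when both components accept. After merging equivalent states the machine shrinks.
With 6 states:
        0   1  
>  s0   s1  s2 
   s1   s3  s4 
   s2   s1  s5 
 * s3   s3  s4 
 * s4   s1  s5 
   s5   s5  s5 
(> = start, * = accepting)

start=s0 accept=s3,s4 s0-0->s1 s0-1->s2 s1-0->s3 s1-1->s4 s2-0->s1 s2-1->s5 s3-0->s3 s3-1->s4 s4-0->s1 s4-1->s5 s5-0->s5 s5-1->s5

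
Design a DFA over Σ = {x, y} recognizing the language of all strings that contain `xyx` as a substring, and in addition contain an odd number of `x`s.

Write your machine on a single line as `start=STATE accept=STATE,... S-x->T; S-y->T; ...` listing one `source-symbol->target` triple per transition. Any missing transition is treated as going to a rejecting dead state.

Handle the two conditions separately and then intersect. The first has 4 states tracking whether and how much of `xyx` has been seen; the second has 2 states tracking the count of `x`s modulo 2. A product state is a pair (one from each), accepting exactly when both do.
With 8 states:
        x   y  
>  S0   S1  S0 
   S1   S2  S3 
   S2   S1  S4 
   S3   S5  S6 
   S4   S7  S0 
   S5   S7  S5 
   S6   S2  S6 
 * S7   S5  S7 
(> = start, * = accepting)

start=S0; accept=S7; S0-x->S1; S0-y->S0; S1-x->S2; S1-y->S3; S2-x->S1; S2-y->S4; S3-x->S5; S3-y->S6; S4-x->S7; S4-y->S0; S5-x->S7; S5-y->S5; S6-x->S2; S6-y->S6; S7-x->S5; S7-y->S7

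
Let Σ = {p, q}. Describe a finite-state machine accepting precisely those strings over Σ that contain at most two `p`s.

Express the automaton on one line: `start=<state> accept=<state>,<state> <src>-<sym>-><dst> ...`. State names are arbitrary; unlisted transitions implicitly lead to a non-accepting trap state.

start=A accept=A,B,C A-p->B A-q->A B-p->C B-q->B C-p->D C-q->C D-p->D D-q->D

Only the number of `p`s matters, and only up to 3. Make a chain A → B → C → D advanced by each `p` (with D absorbing); every other symbol self-loops. The accepting set is {A, B, C}.
A 4-state machine:
       p  q 
>* A   B  A 
 * B   C  B 
 * C   D  C 
   D   D  D 
(> = start, * = accepting)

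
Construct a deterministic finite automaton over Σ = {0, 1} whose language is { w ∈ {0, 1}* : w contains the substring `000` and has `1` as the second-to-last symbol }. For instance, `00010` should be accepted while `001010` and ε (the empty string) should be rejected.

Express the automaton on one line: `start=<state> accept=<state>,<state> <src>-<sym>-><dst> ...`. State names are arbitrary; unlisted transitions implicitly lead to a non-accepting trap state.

start=q0 accept=q9,q10 q0-0->q1 q0-1->q2 q1-0->q3 q1-1->q4 q2-0->q5 q2-1->q6 q3-0->q7 q3-1->q4 q4-0->q5 q4-1->q6 q5-0->q3 q5-1->q4 q6-0->q5 q6-1->q6 q7-0->q7 q7-1->q8 q8-0->q9 q8-1->q10 q9-0->q7 q9-1->q8 q10-0->q9 q10-1->q10

Build one automaton per condition and run them in lockstep. The first has 4 states tracking whether and how much of `000` has been seen; the second has 7 states tracking the last 2 symbols read. A product state is a pair (one from each), accepting exactly when both do.
11 states suffice.
          0    1  
>  q0     q1   q2 
   q1     q3   q4 
   q2     q5   q6 
   q3     q7   q4 
   q4     q5   q6 
   q5     q3   q4 
   q6     q5   q6 
   q7     q7   q8 
   q8     q9  q10 
 * q9     q7   q8 
 * q10    q9  q10 
(> = start, * = accepting)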